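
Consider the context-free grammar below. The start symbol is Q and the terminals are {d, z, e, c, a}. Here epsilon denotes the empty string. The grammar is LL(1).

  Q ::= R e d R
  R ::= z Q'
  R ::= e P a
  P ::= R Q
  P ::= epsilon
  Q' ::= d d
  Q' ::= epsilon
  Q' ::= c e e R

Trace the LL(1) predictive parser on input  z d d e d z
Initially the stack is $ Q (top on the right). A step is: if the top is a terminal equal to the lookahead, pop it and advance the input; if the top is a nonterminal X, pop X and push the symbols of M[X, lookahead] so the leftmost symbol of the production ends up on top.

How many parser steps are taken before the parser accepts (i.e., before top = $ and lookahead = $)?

step 1: stack=$ Q  input=z d d e d z $  — expand Q ::= R e d R
step 2: stack=$ R d e R  input=z d d e d z $  — expand R ::= z Q'
step 3: stack=$ R d e Q' z  input=z d d e d z $  — match z
step 4: stack=$ R d e Q'  input=d d e d z $  — expand Q' ::= d d
step 5: stack=$ R d e d d  input=d d e d z $  — match d
step 6: stack=$ R d e d  input=d e d z $  — match d
step 7: stack=$ R d e  input=e d z $  — match e
step 8: stack=$ R d  input=d z $  — match d
step 9: stack=$ R  input=z $  — expand R ::= z Q'
step 10: stack=$ Q' z  input=z $  — match z
step 11: stack=$ Q'  input=$  — expand Q' ::= epsilon
Accept reached after 11 steps.

11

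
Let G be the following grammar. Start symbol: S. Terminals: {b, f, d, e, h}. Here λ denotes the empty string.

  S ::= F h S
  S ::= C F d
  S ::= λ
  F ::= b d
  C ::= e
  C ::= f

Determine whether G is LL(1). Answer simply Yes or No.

FIRST(S) = {λ, b, e, f}
FIRST(F) = {b}
FIRST(C) = {e, f}
FOLLOW(S) = {$}
FOLLOW(F) = {d, h}
FOLLOW(C) = {b}
Each cell of M receives at most one production.

Yes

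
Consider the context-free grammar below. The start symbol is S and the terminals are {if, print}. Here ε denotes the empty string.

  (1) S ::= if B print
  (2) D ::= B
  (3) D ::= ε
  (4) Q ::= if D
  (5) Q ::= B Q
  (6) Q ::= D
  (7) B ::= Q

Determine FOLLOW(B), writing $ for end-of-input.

{if, print}

FIRST(S) = {if}
FIRST(D) = {ε, if}  (via B)
FIRST(Q) = {ε, if}  (via B Q, D)
FIRST(B) = {ε, if}  (via Q)
FOLLOW(S) includes $ since S is the start symbol.
FOLLOW(S): S appears on no right-hand side. Thus FOLLOW(S) = {$}.
FOLLOW(D): in Q::=if D, the suffix after D is empty, so FOLLOW(D) ⊇ FOLLOW(Q) = {if, print}; in Q::=D, the suffix after D is empty, so FOLLOW(D) ⊇ FOLLOW(Q) = {if, print}. Thus FOLLOW(D) = {if, print}.
FOLLOW(Q): in Q::=B Q, the suffix after Q is empty (adds nothing new); in B::=Q, the suffix after Q is empty, so FOLLOW(Q) ⊇ FOLLOW(B) = {if, print}. Thus FOLLOW(Q) = {if, print}.
FOLLOW(B): in S::=if B print, B is followed by print with FIRST {print}; in D::=B, the suffix after B is empty, so FOLLOW(B) ⊇ FOLLOW(D) = {if, print}; in Q::=B Q, B is followed by Q with FIRST {ε, if}; in Q::=B Q, the suffix after B is nullable, so FOLLOW(B) ⊇ FOLLOW(Q) = {if, print}. Thus FOLLOW(B) = {if, print}.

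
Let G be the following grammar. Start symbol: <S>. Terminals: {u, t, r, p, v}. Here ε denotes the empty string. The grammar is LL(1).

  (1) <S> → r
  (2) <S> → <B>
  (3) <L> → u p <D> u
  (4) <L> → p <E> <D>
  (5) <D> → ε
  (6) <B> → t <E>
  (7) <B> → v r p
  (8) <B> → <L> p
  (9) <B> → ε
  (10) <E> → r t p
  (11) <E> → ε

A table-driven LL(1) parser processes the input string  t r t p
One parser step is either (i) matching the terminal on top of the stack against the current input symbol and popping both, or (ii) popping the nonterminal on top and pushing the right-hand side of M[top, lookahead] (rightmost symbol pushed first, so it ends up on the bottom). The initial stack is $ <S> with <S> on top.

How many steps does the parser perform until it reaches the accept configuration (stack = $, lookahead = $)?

     Stack    Input      Action
  1  $ <S>    t r t p $  expand <S> → <B>
  2  $ <B>    t r t p $  expand <B> → t <E>
  3  $ <E> t  t r t p $  match t
  4  $ <E>    r t p $    expand <E> → r t p
  5  $ p t r  r t p $    match r
  6  $ p t    t p $      match t
  7  $ p      p $        match p
Accept reached after 7 steps.

7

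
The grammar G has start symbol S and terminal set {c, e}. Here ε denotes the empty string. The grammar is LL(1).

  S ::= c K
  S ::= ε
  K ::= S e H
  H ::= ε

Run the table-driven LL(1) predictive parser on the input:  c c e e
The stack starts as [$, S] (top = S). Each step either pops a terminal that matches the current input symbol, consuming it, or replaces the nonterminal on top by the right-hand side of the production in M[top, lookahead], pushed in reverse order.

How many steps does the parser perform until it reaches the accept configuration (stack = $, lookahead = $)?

      Stack        Input      Action
   1  $ S          c c e e $  expand S ::= c K
   2  $ K c        c c e e $  match c
   3  $ K          c e e $    expand K ::= S e H
   4  $ H e S      c e e $    expand S ::= c K
   5  $ H e K c    c e e $    match c
   6  $ H e K      e e $      expand K ::= S e H
   7  $ H e H e S  e e $      expand S ::= ε
   8  $ H e H e    e e $      match e
   9  $ H e H      e $        expand H ::= ε
  10  $ H e        e $        match e
  11  $ H          $          expand H ::= ε
Accept reached after 11 steps.

11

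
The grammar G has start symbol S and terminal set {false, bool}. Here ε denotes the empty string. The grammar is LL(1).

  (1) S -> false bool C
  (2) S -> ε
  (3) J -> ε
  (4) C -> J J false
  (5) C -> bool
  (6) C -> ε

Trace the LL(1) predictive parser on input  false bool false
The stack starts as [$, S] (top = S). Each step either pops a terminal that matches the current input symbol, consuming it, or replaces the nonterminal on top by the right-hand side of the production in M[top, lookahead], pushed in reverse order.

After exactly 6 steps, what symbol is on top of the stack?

     Stack           Input               Action
  1  $ S             false bool false $  expand S -> false bool C
  2  $ C bool false  false bool false $  match false
  3  $ C bool        bool false $        match bool
  4  $ C             false $             expand C -> J J false
  5  $ false J J     false $             expand J -> ε
  6  $ false J       false $             expand J -> ε
Stack after step 6: $ false (top = false).

false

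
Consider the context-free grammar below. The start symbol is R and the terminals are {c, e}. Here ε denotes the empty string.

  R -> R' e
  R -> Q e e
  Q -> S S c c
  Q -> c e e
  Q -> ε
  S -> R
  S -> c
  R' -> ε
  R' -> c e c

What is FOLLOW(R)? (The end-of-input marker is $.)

{$, c, e}

FIRST(R') = {ε, c}
FIRST(R) = {c, e}  (via R' e, Q e e)
FIRST(S) = {c, e}  (via R)
FIRST(Q) = {ε, c, e}  (via S S c c)
FOLLOW(R) includes $ since R is the start symbol.
FOLLOW(Q): in R->Q e e, Q is followed by e e with FIRST {e}. Thus FOLLOW(Q) = {e}.
FOLLOW(S): in Q->S S c c (occurrence 1), S is followed by S c c with FIRST {c, e}; in Q->S S c c (occurrence 2), S is followed by c c with FIRST {c}. Thus FOLLOW(S) = {c, e}.
FOLLOW(R): in S->R, the suffix after R is empty, so FOLLOW(R) ⊇ FOLLOW(S) = {c, e}. Thus FOLLOW(R) = {$, c, e}.
FOLLOW(R'): in R->R' e, R' is followed by e with FIRST {e}. Thus FOLLOW(R') = {e}.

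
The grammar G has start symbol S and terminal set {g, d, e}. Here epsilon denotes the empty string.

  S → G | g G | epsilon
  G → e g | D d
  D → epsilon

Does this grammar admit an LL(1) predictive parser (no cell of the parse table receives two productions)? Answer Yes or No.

Yes

FIRST(S) = {epsilon, d, e, g}
FIRST(G) = {d, e}
FIRST(D) = {epsilon}
FOLLOW(S) = {$}
FOLLOW(G) = {$}
FOLLOW(D) = {d}
Each cell of M receives at most one production.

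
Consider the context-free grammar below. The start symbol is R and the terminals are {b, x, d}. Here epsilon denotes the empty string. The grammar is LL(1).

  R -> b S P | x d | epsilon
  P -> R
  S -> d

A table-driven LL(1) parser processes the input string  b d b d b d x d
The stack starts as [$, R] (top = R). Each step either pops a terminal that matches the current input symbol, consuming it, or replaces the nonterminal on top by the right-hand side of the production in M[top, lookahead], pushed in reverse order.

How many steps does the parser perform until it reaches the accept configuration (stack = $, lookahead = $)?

step 1: stack=$ R  input=b d b d b d x d $  — expand R -> b S P
step 2: stack=$ P S b  input=b d b d b d x d $  — match b
step 3: stack=$ P S  input=d b d b d x d $  — expand S -> d
step 4: stack=$ P d  input=d b d b d x d $  — match d
step 5: stack=$ P  input=b d b d x d $  — expand P -> R
step 6: stack=$ R  input=b d b d x d $  — expand R -> b S P
step 7: stack=$ P S b  input=b d b d x d $  — match b
step 8: stack=$ P S  input=d b d x d $  — expand S -> d
step 9: stack=$ P d  input=d b d x d $  — match d
step 10: stack=$ P  input=b d x d $  — expand P -> R
step 11: stack=$ R  input=b d x d $  — expand R -> b S P
step 12: stack=$ P S b  input=b d x d $  — match b
step 13: stack=$ P S  input=d x d $  — expand S -> d
step 14: stack=$ P d  input=d x d $  — match d
step 15: stack=$ P  input=x d $  — expand P -> R
step 16: stack=$ R  input=x d $  — expand R -> x d
step 17: stack=$ d x  input=x d $  — match x
step 18: stack=$ d  input=d $  — match d
Accept reached after 18 steps.

18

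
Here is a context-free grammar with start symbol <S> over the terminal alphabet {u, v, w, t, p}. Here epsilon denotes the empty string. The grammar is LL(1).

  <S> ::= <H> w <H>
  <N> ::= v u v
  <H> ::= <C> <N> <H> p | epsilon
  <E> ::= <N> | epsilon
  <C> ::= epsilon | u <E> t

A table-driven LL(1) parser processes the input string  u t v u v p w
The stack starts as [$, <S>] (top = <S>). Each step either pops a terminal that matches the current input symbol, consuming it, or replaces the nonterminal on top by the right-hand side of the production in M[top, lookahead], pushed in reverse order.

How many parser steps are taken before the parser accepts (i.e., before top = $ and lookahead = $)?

step 1: stack=$ <S>  input=u t v u v p w $  — expand <S> ::= <H> w <H>
step 2: stack=$ <H> w <H>  input=u t v u v p w $  — expand <H> ::= <C> <N> <H> p
step 3: stack=$ <H> w p <H> <N> <C>  input=u t v u v p w $  — expand <C> ::= u <E> t
step 4: stack=$ <H> w p <H> <N> t <E> u  input=u t v u v p w $  — match u
step 5: stack=$ <H> w p <H> <N> t <E>  input=t v u v p w $  — expand <E> ::= epsilon
step 6: stack=$ <H> w p <H> <N> t  input=t v u v p w $  — match t
step 7: stack=$ <H> w p <H> <N>  input=v u v p w $  — expand <N> ::= v u v
step 8: stack=$ <H> w p <H> v u v  input=v u v p w $  — match v
step 9: stack=$ <H> w p <H> v u  input=u v p w $  — match u
step 10: stack=$ <H> w p <H> v  input=v p w $  — match v
step 11: stack=$ <H> w p <H>  input=p w $  — expand <H> ::= epsilon
step 12: stack=$ <H> w p  input=p w $  — match p
step 13: stack=$ <H> w  input=w $  — match w
step 14: stack=$ <H>  input=$  — expand <H> ::= epsilon
Accept reached after 14 steps.

14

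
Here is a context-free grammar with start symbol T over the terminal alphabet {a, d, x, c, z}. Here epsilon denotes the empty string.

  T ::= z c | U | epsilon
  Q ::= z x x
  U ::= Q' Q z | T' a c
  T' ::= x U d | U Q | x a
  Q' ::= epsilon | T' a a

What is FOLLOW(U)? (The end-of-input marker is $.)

FIRST(Q) = {z}
FIRST(T) = {epsilon, x, z}  (via U)
FIRST(U) = {x, z}  (via Q' Q z, T' a c)
FIRST(T') = {x, z}  (via U Q)
FIRST(Q') = {epsilon, x, z}  (via T' a a)
FOLLOW(T) includes $ since T is the start symbol.
FOLLOW(T): T appears on no right-hand side. Thus FOLLOW(T) = {$}.
FOLLOW(U): in T::=U, the suffix after U is empty, so FOLLOW(U) ⊇ FOLLOW(T) = {$}; in T'::=x U d, U is followed by d with FIRST {d}; in T'::=U Q, U is followed by Q with FIRST {z}. Thus FOLLOW(U) = {$, d, z}.
FOLLOW(T'): in U::=T' a c, T' is followed by a c with FIRST {a}; in Q'::=T' a a, T' is followed by a a with FIRST {a}. Thus FOLLOW(T') = {a}.
FOLLOW(Q): in U::=Q' Q z, Q is followed by z with FIRST {z}; in T'::=U Q, the suffix after Q is empty, so FOLLOW(Q) ⊇ FOLLOW(T') = {a}. Thus FOLLOW(Q) = {a, z}.
FOLLOW(Q'): in U::=Q' Q z, Q' is followed by Q z with FIRST {z}. Thus FOLLOW(Q') = {z}.

{$, d, z}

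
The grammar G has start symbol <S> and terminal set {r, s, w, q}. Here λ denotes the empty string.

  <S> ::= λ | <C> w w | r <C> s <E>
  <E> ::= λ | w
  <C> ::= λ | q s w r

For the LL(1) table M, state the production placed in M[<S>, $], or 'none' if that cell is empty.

FIRST(<E>): from <E>::=λ we get {λ}; from <E>::=w we get {w}. So FIRST(<E>) = {λ, w}.
FIRST(<C>): from <C>::=λ we get {λ}; from <C>::=q s w r we get {q}. So FIRST(<C>) = {λ, q}.
FIRST(<S>): from <S>::=λ we get {λ}; from <S>::=<C> w w we get {q, w}; from <S>::=r <C> s <E> we get {r}. So FIRST(<S>) = {λ, q, r, w}.
FOLLOW(<S>) includes $ since <S> is the start symbol.
FOLLOW(<S>): <S> appears on no right-hand side. Thus FOLLOW(<S>) = {$}.
For <S> ::= λ: FIRST(λ) = {λ}, so it goes in M[<S>, t] for t ∈ {}; since λ ∈ FIRST, also for every t ∈ FOLLOW(<S>) = {$}.
For <S> ::= <C> w w: FIRST(<C> w w) = {q, w}, so it goes in M[<S>, t] for t ∈ {q, w}.
For <S> ::= r <C> s <E>: FIRST(r <C> s <E>) = {r}, so it goes in M[<S>, t] for t ∈ {r}.

<S> ::= λ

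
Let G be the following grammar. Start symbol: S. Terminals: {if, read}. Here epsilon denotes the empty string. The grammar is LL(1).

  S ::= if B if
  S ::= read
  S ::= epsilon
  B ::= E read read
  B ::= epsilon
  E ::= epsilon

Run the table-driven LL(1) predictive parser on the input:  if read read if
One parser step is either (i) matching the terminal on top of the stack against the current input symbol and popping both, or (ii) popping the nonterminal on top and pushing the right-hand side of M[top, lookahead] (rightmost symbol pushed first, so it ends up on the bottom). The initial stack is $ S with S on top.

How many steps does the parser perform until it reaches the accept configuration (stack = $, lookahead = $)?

     Stack             Input              Action
  1  $ S               if read read if $  expand S ::= if B if
  2  $ if B if         if read read if $  match if
  3  $ if B            read read if $     expand B ::= E read read
  4  $ if read read E  read read if $     expand E ::= epsilon
  5  $ if read read    read read if $     match read
  6  $ if read         read if $          match read
  7  $ if              if $               match if
Accept reached after 7 steps.

7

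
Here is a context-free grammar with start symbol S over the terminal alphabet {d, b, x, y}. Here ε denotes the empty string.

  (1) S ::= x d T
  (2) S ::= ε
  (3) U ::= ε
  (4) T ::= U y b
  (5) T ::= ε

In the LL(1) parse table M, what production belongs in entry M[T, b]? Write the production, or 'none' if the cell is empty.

FIRST(S) = {ε, x}
FIRST(U) = {ε}
FIRST(T) = {ε, y}  (via U y b)
FOLLOW(S) includes $ since S is the start symbol.
FOLLOW(S): S appears on no right-hand side. Thus FOLLOW(S) = {$}.
FOLLOW(T): in S::=x d T, the suffix after T is empty, so FOLLOW(T) ⊇ FOLLOW(S) = {$}. Thus FOLLOW(T) = {$}.
For T ::= U y b: FIRST(U y b) = {y}, so it goes in M[T, t] for t ∈ {y}.
For T ::= ε: FIRST(ε) = {ε}, so it goes in M[T, t] for t ∈ {}; since ε ∈ FIRST, also for every t ∈ FOLLOW(T) = {$}.
None of these place a production in M[T, b].

none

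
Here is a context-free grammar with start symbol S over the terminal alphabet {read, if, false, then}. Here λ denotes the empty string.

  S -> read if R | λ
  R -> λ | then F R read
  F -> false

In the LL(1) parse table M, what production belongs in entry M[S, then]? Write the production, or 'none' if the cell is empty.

none

FIRST(S): from S->read if R we get {read}; from S->λ we get {λ}. So FIRST(S) = {λ, read}.
FIRST(R): from R->λ we get {λ}; from R->then F R read we get {then}. So FIRST(R) = {λ, then}.
FIRST(F): from F->false we get {false}. So FIRST(F) = {false}.
FOLLOW(S) includes $ since S is the start symbol.
FOLLOW(S): S appears on no right-hand side. Thus FOLLOW(S) = {$}.
For S -> read if R: FIRST(read if R) = {read}, so it goes in M[S, t] for t ∈ {read}.
For S -> λ: FIRST(λ) = {λ}, so it goes in M[S, t] for t ∈ {}; since λ ∈ FIRST, also for every t ∈ FOLLOW(S) = {$}.
None of these place a production in M[S, then].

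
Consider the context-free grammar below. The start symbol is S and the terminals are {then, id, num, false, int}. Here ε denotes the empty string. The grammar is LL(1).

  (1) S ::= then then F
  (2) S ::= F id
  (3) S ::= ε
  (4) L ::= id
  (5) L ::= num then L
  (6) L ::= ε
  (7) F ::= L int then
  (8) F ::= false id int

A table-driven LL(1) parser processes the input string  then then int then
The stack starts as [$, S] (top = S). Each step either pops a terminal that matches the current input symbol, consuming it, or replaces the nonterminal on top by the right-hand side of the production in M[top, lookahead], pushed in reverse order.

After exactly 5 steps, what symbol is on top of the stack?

int

     Stack          Input                 Action
  1  $ S            then then int then $  expand S ::= then then F
  2  $ F then then  then then int then $  match then
  3  $ F then       then int then $       match then
  4  $ F            int then $            expand F ::= L int then
  5  $ then int L   int then $            expand L ::= ε
Stack after step 5: $ then int (top = int).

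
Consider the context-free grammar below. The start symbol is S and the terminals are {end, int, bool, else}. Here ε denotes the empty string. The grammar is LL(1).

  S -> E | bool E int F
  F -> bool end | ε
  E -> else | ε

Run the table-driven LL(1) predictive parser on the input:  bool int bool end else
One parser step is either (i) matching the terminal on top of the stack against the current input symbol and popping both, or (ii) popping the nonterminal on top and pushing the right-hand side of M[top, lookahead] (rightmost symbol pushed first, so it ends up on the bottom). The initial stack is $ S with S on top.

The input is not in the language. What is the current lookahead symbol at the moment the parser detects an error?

else

     Stack           Input                     Action
  1  $ S             bool int bool end else $  expand S -> bool E int F
  2  $ F int E bool  bool int bool end else $  match bool
  3  $ F int E       int bool end else $       expand E -> ε
  4  $ F int         int bool end else $       match int
  5  $ F             bool end else $           expand F -> bool end
  6  $ end bool      bool end else $           match bool
  7  $ end           end else $                match end
  8  $               else $                    error: stack empty but input remains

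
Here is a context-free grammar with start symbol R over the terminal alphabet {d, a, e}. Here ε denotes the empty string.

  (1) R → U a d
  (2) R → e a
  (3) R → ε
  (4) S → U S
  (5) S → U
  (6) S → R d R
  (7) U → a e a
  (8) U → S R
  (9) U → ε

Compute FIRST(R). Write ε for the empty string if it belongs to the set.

FIRST(R): from R→U a d we get {a, d, e}; from R→e a we get {e}; from R→ε we get {ε}. So FIRST(R) = {ε, a, d, e}.
FIRST(S): from S→U S we get {ε, a, d, e}; from S→U we get {ε, a, d, e}; from S→R d R we get {a, d, e}. So FIRST(S) = {ε, a, d, e}.
FIRST(U): from U→a e a we get {a}; from U→S R we get {ε, a, d, e}; from U→ε we get {ε}. So FIRST(U) = {ε, a, d, e}.

{ε, a, d, e}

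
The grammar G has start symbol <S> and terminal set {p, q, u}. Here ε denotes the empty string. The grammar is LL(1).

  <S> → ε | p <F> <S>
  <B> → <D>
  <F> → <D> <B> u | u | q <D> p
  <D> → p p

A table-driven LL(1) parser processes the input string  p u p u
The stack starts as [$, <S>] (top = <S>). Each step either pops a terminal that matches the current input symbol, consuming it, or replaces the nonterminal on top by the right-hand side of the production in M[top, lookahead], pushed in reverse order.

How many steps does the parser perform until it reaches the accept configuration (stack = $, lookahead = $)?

     Stack        Input      Action
  1  $ <S>        p u p u $  expand <S> → p <F> <S>
  2  $ <S> <F> p  p u p u $  match p
  3  $ <S> <F>    u p u $    expand <F> → u
  4  $ <S> u      u p u $    match u
  5  $ <S>        p u $      expand <S> → p <F> <S>
  6  $ <S> <F> p  p u $      match p
  7  $ <S> <F>    u $        expand <F> → u
  8  $ <S> u      u $        match u
  9  $ <S>        $          expand <S> → ε
Accept reached after 9 steps.

9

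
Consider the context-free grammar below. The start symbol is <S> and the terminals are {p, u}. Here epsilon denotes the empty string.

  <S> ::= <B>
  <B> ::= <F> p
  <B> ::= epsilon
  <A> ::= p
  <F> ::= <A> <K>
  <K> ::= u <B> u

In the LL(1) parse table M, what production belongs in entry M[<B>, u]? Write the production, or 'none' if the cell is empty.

<B> ::= epsilon

FIRST(<A>): from <A>::=p we get {p}. So FIRST(<A>) = {p}.
FIRST(<K>): from <K>::=u <B> u we get {u}. So FIRST(<K>) = {u}.
FIRST(<F>): from <F>::=<A> <K> we get {p}. So FIRST(<F>) = {p}.
FIRST(<B>): from <B>::=<F> p we get {p}; from <B>::=epsilon we get {epsilon}. So FIRST(<B>) = {epsilon, p}.
FIRST(<S>): from <S>::=<B> we get {epsilon, p}. So FIRST(<S>) = {epsilon, p}.
FOLLOW(<S>) includes $ since <S> is the start symbol.
FOLLOW(<S>): <S> appears on no right-hand side. Thus FOLLOW(<S>) = {$}.
FOLLOW(<B>): in <S>::=<B>, the suffix after <B> is empty, so FOLLOW(<B>) ⊇ FOLLOW(<S>) = {$}; in <K>::=u <B> u, <B> is followed by u with FIRST {u}. Thus FOLLOW(<B>) = {$, u}.
For <B> ::= <F> p: FIRST(<F> p) = {p}, so it goes in M[<B>, t] for t ∈ {p}.
For <B> ::= epsilon: FIRST(epsilon) = {epsilon}, so it goes in M[<B>, t] for t ∈ {}; since epsilon ∈ FIRST, also for every t ∈ FOLLOW(<B>) = {$, u}.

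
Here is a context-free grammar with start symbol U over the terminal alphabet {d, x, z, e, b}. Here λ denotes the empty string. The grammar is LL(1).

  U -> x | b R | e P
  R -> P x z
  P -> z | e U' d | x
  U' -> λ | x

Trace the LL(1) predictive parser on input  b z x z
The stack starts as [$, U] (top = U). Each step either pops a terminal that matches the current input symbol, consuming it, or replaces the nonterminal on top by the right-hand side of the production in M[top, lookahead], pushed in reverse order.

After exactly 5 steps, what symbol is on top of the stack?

x

step 1: stack=$ U  input=b z x z $  — expand U -> b R
step 2: stack=$ R b  input=b z x z $  — match b
step 3: stack=$ R  input=z x z $  — expand R -> P x z
step 4: stack=$ z x P  input=z x z $  — expand P -> z
step 5: stack=$ z x z  input=z x z $  — match z
Stack after step 5: $ z x (top = x).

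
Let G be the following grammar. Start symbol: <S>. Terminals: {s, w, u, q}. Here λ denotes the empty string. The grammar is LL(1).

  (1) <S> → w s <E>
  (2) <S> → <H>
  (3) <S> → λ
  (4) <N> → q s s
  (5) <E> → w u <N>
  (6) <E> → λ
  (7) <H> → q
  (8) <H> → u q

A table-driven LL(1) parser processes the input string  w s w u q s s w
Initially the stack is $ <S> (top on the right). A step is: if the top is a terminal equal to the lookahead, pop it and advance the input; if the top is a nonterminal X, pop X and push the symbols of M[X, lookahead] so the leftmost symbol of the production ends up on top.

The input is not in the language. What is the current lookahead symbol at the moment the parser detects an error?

step 1: stack=$ <S>  input=w s w u q s s w $  — expand <S> → w s <E>
step 2: stack=$ <E> s w  input=w s w u q s s w $  — match w
step 3: stack=$ <E> s  input=s w u q s s w $  — match s
step 4: stack=$ <E>  input=w u q s s w $  — expand <E> → w u <N>
step 5: stack=$ <N> u w  input=w u q s s w $  — match w
step 6: stack=$ <N> u  input=u q s s w $  — match u
step 7: stack=$ <N>  input=q s s w $  — expand <N> → q s s
step 8: stack=$ s s q  input=q s s w $  — match q
step 9: stack=$ s s  input=s s w $  — match s
step 10: stack=$ s  input=s w $  — match s
step 11: stack=$  input=w $  — error: stack empty but input remains

w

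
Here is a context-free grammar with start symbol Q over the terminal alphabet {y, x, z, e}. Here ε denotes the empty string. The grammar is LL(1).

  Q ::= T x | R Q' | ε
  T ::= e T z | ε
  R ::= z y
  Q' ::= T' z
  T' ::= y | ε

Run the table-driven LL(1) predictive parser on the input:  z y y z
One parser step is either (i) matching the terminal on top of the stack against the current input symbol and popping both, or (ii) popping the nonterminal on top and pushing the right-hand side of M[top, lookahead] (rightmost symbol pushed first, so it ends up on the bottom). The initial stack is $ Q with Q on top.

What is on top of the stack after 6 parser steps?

step 1: stack=$ Q  input=z y y z $  — expand Q ::= R Q'
step 2: stack=$ Q' R  input=z y y z $  — expand R ::= z y
step 3: stack=$ Q' y z  input=z y y z $  — match z
step 4: stack=$ Q' y  input=y y z $  — match y
step 5: stack=$ Q'  input=y z $  — expand Q' ::= T' z
step 6: stack=$ z T'  input=y z $  — expand T' ::= y
Stack after step 6: $ z y (top = y).

y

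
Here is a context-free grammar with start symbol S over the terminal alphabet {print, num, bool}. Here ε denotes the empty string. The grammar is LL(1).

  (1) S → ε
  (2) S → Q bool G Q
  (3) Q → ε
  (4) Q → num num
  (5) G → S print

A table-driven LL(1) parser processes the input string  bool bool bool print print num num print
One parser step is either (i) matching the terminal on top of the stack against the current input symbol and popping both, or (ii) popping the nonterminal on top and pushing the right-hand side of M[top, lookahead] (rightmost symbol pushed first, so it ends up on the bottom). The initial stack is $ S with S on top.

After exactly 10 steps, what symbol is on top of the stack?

bool

      Stack                         Input                                       Action
   1  $ S                           bool bool bool print print num num print $  expand S → Q bool G Q
   2  $ Q G bool Q                  bool bool bool print print num num print $  expand Q → ε
   3  $ Q G bool                    bool bool bool print print num num print $  match bool
   4  $ Q G                         bool bool print print num num print $       expand G → S print
   5  $ Q print S                   bool bool print print num num print $       expand S → Q bool G Q
   6  $ Q print Q G bool Q          bool bool print print num num print $       expand Q → ε
   7  $ Q print Q G bool            bool bool print print num num print $       match bool
   8  $ Q print Q G                 bool print print num num print $            expand G → S print
   9  $ Q print Q print S           bool print print num num print $            expand S → Q bool G Q
  10  $ Q print Q print Q G bool Q  bool print print num num print $            expand Q → ε
Stack after step 10: $ Q print Q print Q G bool (top = bool).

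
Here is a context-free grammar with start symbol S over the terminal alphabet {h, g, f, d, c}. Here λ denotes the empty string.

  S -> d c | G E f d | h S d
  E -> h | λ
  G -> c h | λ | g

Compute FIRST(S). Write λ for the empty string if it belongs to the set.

FIRST(E) = {λ, h}
FIRST(G) = {λ, c, g}
FIRST(S) = {c, d, f, g, h}  (via G E f d)

{c, d, f, g, h}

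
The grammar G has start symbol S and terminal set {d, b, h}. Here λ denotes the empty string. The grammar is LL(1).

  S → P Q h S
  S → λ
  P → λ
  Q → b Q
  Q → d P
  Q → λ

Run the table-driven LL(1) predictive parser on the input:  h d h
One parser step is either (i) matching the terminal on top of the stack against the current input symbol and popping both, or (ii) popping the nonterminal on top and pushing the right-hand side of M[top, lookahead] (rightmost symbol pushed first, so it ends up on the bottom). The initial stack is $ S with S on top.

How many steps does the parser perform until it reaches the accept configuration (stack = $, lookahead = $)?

      Stack      Input    Action
   1  $ S        h d h $  expand S → P Q h S
   2  $ S h Q P  h d h $  expand P → λ
   3  $ S h Q    h d h $  expand Q → λ
   4  $ S h      h d h $  match h
   5  $ S        d h $    expand S → P Q h S
   6  $ S h Q P  d h $    expand P → λ
   7  $ S h Q    d h $    expand Q → d P
   8  $ S h P d  d h $    match d
   9  $ S h P    h $      expand P → λ
  10  $ S h      h $      match h
  11  $ S        $        expand S → λ
Accept reached after 11 steps.

11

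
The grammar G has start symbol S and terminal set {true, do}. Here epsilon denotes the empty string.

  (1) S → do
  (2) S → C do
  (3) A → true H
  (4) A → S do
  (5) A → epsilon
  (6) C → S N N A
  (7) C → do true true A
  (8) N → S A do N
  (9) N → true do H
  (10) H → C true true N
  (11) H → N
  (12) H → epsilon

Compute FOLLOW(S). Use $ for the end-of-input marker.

FIRST(S): from S→do we get {do}; from S→C do we get {do}. So FIRST(S) = {do}.
FIRST(A): from A→true H we get {true}; from A→S do we get {do}; from A→epsilon we get {epsilon}. So FIRST(A) = {epsilon, do, true}.
FIRST(C): from C→S N N A we get {do}; from C→do true true A we get {do}. So FIRST(C) = {do}.
FIRST(N): from N→S A do N we get {do}; from N→true do H we get {true}. So FIRST(N) = {do, true}.
FIRST(H): from H→C true true N we get {do}; from H→N we get {do, true}; from H→epsilon we get {epsilon}. So FIRST(H) = {epsilon, do, true}.
FOLLOW(S) includes $ since S is the start symbol.
FOLLOW(S): in A→S do, S is followed by do with FIRST {do}; in C→S N N A, S is followed by N N A with FIRST {do, true}; in N→S A do N, S is followed by A do N with FIRST {do, true}. Thus FOLLOW(S) = {$, do, true}.
FOLLOW(C): in S→C do, C is followed by do with FIRST {do}; in H→C true true N, C is followed by true true N with FIRST {true}. Thus FOLLOW(C) = {do, true}.
FOLLOW(A): in C→S N N A, the suffix after A is empty, so FOLLOW(A) ⊇ FOLLOW(C) = {do, true}; in C→do true true A, the suffix after A is empty, so FOLLOW(A) ⊇ FOLLOW(C) = {do, true}; in N→S A do N, A is followed by do N with FIRST {do}. Thus FOLLOW(A) = {do, true}.
FOLLOW(N): in C→S N N A (occurrence 1), N is followed by N A with FIRST {do, true}; in C→S N N A (occurrence 2), N is followed by A with FIRST {epsilon, do, true}; in C→S N N A (occurrence 2), the suffix after N is nullable, so FOLLOW(N) ⊇ FOLLOW(C) = {do, true}; in N→S A do N, the suffix after N is empty (adds nothing new); in H→C true true N, the suffix after N is empty, so FOLLOW(N) ⊇ FOLLOW(H) = {do, true}; in H→N, the suffix after N is empty, so FOLLOW(N) ⊇ FOLLOW(H) = {do, true}. Thus FOLLOW(N) = {do, true}.
FOLLOW(H): in A→true H, the suffix after H is empty, so FOLLOW(H) ⊇ FOLLOW(A) = {do, true}; in N→true do H, the suffix after H is empty, so FOLLOW(H) ⊇ FOLLOW(N) = {do, true}. Thus FOLLOW(H) = {do, true}.

{$, do, true}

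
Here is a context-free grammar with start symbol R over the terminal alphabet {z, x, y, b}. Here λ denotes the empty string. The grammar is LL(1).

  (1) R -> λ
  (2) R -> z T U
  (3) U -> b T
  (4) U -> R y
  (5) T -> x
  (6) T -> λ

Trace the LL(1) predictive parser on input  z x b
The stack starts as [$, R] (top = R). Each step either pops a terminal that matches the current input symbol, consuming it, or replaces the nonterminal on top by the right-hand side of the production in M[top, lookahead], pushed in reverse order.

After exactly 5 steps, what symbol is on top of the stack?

     Stack    Input    Action
  1  $ R      z x b $  expand R -> z T U
  2  $ U T z  z x b $  match z
  3  $ U T    x b $    expand T -> x
  4  $ U x    x b $    match x
  5  $ U      b $      expand U -> b T
Stack after step 5: $ T b (top = b).

b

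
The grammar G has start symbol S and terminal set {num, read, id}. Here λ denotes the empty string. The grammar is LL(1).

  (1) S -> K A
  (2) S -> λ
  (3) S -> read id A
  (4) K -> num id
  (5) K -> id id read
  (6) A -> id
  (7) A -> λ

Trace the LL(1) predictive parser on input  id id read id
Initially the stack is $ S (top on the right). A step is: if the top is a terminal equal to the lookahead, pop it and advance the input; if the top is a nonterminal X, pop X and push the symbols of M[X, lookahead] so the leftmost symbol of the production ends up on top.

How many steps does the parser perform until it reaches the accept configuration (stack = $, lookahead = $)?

     Stack           Input            Action
  1  $ S             id id read id $  expand S -> K A
  2  $ A K           id id read id $  expand K -> id id read
  3  $ A read id id  id id read id $  match id
  4  $ A read id     id read id $     match id
  5  $ A read        read id $        match read
  6  $ A             id $             expand A -> id
  7  $ id            id $             match id
Accept reached after 7 steps.

7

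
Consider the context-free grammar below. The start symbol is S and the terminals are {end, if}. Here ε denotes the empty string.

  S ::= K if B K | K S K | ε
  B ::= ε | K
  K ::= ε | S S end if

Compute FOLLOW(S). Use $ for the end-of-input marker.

{$, end, if}

FIRST(S): from S::=K if B K we get {end, if}; from S::=K S K we get {ε, end, if}; from S::=ε we get {ε}. So FIRST(S) = {ε, end, if}.
FIRST(K): from K::=ε we get {ε}; from K::=S S end if we get {end, if}. So FIRST(K) = {ε, end, if}.
FIRST(B): from B::=ε we get {ε}; from B::=K we get {ε, end, if}. So FIRST(B) = {ε, end, if}.
FOLLOW(S) includes $ since S is the start symbol.
FOLLOW(S): in S::=K S K, S is followed by K with FIRST {ε, end, if}; in S::=K S K, the suffix after S is nullable (adds nothing new); in K::=S S end if (occurrence 1), S is followed by S end if with FIRST {end, if}; in K::=S S end if (occurrence 2), S is followed by end if with FIRST {end}. Thus FOLLOW(S) = {$, end, if}.
FOLLOW(B): in S::=K if B K, B is followed by K with FIRST {ε, end, if}; in S::=K if B K, the suffix after B is nullable, so FOLLOW(B) ⊇ FOLLOW(S) = {$, end, if}. Thus FOLLOW(B) = {$, end, if}.
FOLLOW(K): in S::=K if B K (occurrence 1), K is followed by if B K with FIRST {if}; in S::=K if B K (occurrence 2), the suffix after K is empty, so FOLLOW(K) ⊇ FOLLOW(S) = {$, end, if}; in S::=K S K (occurrence 1), K is followed by S K with FIRST {ε, end, if}; in S::=K S K (occurrence 1), the suffix after K is nullable, so FOLLOW(K) ⊇ FOLLOW(S) = {$, end, if}; in S::=K S K (occurrence 2), the suffix after K is empty, so FOLLOW(K) ⊇ FOLLOW(S) = {$, end, if}; in B::=K, the suffix after K is empty, so FOLLOW(K) ⊇ FOLLOW(B) = {$, end, if}. Thus FOLLOW(K) = {$, end, if}.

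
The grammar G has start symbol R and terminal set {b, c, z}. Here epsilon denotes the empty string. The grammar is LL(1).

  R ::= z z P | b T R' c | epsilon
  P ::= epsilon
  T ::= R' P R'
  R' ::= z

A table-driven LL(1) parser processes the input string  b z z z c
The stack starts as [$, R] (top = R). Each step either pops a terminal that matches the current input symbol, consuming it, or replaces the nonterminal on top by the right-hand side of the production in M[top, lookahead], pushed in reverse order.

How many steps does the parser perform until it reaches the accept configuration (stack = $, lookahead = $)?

step 1: stack=$ R  input=b z z z c $  — expand R ::= b T R' c
step 2: stack=$ c R' T b  input=b z z z c $  — match b
step 3: stack=$ c R' T  input=z z z c $  — expand T ::= R' P R'
step 4: stack=$ c R' R' P R'  input=z z z c $  — expand R' ::= z
step 5: stack=$ c R' R' P z  input=z z z c $  — match z
step 6: stack=$ c R' R' P  input=z z c $  — expand P ::= epsilon
step 7: stack=$ c R' R'  input=z z c $  — expand R' ::= z
step 8: stack=$ c R' z  input=z z c $  — match z
step 9: stack=$ c R'  input=z c $  — expand R' ::= z
step 10: stack=$ c z  input=z c $  — match z
step 11: stack=$ c  input=c $  — match c
Accept reached after 11 steps.

11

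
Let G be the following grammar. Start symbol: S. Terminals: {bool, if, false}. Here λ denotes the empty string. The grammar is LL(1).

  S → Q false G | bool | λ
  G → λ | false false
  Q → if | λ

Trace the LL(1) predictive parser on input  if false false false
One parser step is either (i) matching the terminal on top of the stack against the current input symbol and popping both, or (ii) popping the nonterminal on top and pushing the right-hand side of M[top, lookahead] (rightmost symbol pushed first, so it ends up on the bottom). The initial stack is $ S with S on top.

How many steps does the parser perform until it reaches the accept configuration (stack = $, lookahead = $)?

7

     Stack          Input                   Action
  1  $ S            if false false false $  expand S → Q false G
  2  $ G false Q    if false false false $  expand Q → if
  3  $ G false if   if false false false $  match if
  4  $ G false      false false false $     match false
  5  $ G            false false $           expand G → false false
  6  $ false false  false false $           match false
  7  $ false        false $                 match false
Accept reached after 7 steps.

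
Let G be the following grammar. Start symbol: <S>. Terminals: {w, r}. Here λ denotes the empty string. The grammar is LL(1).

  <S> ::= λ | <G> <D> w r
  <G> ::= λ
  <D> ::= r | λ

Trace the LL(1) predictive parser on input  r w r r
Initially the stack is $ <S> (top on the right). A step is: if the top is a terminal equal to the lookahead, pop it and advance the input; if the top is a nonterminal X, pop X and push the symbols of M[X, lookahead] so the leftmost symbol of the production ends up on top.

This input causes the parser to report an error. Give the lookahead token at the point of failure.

r

     Stack          Input      Action
  1  $ <S>          r w r r $  expand <S> ::= <G> <D> w r
  2  $ r w <D> <G>  r w r r $  expand <G> ::= λ
  3  $ r w <D>      r w r r $  expand <D> ::= r
  4  $ r w r        r w r r $  match r
  5  $ r w          w r r $    match w
  6  $ r            r r $      match r
  7  $              r $        error: stack empty but input remains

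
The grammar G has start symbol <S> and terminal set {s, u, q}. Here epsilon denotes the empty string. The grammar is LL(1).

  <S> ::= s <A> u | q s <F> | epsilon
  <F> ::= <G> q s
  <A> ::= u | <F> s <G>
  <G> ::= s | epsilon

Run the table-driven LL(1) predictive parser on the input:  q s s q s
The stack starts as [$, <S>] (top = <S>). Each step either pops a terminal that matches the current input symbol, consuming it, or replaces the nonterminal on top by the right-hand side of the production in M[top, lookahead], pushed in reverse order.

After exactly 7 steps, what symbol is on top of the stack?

s

     Stack      Input        Action
  1  $ <S>      q s s q s $  expand <S> ::= q s <F>
  2  $ <F> s q  q s s q s $  match q
  3  $ <F> s    s s q s $    match s
  4  $ <F>      s q s $      expand <F> ::= <G> q s
  5  $ s q <G>  s q s $      expand <G> ::= s
  6  $ s q s    s q s $      match s
  7  $ s q      q s $        match q
Stack after step 7: $ s (top = s).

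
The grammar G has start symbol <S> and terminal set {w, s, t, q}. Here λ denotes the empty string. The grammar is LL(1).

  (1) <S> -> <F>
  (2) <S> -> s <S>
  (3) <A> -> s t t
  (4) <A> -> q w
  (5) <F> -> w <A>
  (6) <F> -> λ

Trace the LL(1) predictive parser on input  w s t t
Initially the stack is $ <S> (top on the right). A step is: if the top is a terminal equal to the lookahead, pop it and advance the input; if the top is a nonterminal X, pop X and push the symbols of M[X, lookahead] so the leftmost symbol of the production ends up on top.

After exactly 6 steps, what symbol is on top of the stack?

t

     Stack    Input      Action
  1  $ <S>    w s t t $  expand <S> -> <F>
  2  $ <F>    w s t t $  expand <F> -> w <A>
  3  $ <A> w  w s t t $  match w
  4  $ <A>    s t t $    expand <A> -> s t t
  5  $ t t s  s t t $    match s
  6  $ t t    t t $      match t
Stack after step 6: $ t (top = t).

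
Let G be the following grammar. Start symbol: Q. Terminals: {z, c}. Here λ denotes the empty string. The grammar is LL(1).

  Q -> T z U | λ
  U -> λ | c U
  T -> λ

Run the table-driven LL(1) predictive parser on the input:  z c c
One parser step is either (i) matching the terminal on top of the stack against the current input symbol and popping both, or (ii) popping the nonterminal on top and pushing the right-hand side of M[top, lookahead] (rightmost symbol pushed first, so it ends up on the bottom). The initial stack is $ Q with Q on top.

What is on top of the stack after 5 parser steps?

U

     Stack    Input    Action
  1  $ Q      z c c $  expand Q -> T z U
  2  $ U z T  z c c $  expand T -> λ
  3  $ U z    z c c $  match z
  4  $ U      c c $    expand U -> c U
  5  $ U c    c c $    match c
Stack after step 5: $ U (top = U).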